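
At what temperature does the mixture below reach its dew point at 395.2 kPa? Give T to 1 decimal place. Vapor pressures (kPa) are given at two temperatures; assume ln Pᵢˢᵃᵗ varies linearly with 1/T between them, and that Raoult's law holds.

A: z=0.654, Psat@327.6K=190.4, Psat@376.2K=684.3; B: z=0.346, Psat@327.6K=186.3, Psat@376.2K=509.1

Dew-point temperature: Σzᵢ·P/Pᵢˢᵃᵗ(T) = 1. Interpolate ln Pᵢˢᵃᵗ = aᵢ + bᵢ/T.
  T = 327.6 K: ΣzᵢP/Pᵢˢᵃᵗ = 2.0914
  T = 376.2 K: ΣzᵢP/Pᵢˢᵃᵗ = 0.6463
  T = 351.9 K: ΣzᵢP/Pᵢˢᵃᵗ = 1.1140
  T = 364.0 K: ΣzᵢP/Pᵢˢᵃᵗ = 0.8414
  T = 357.9 K: ΣzᵢP/Pᵢˢᵃᵗ = 0.9668
  T = 354.9 K: ΣzᵢP/Pᵢˢᵃᵗ = 1.0371
  T = 356.4 K: ΣzᵢP/Pᵢˢᵃᵗ = 1.0012
Interpolating between 356.4 K and 357.9 K gives T ≈ 356.5 K.

T = 356.5 K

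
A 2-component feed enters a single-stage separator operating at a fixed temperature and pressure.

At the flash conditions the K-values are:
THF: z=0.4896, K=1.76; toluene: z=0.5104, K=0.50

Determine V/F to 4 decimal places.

V/F = 0.3076

Iterate (Newton) starting at V/F = 0.33:
  V/F = 0.3300: g = -0.00814, g' = -0.3638 → V/F = 0.3076
Converged at V/F = 0.3076.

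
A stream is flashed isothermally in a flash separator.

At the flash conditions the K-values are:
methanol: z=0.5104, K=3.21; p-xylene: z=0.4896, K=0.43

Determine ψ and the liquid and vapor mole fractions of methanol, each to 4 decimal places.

Rachford–Rice: g(ψ) = Σ zᵢ(Kᵢ−1)/(1+ψ(Kᵢ−1)) = 0.
g(0) = ΣzᵢKᵢ − 1 = 0.8489 and g(1) = 1 − Σzᵢ/Kᵢ = -0.2976, so a root lies in (0, 1).
Binary case is linear: z₁(K₁−1)(1+ψ(K₂−1)) + z₂(K₂−1)(1+ψ(K₁−1)) = 0
⇒ ψ = [z₁(K₁−1)+z₂(K₂−1)] / [−(K₁−1)(K₂−1)] = 0.84891/1.25970 = 0.6739
Compositions from xᵢ = zᵢ/(1+ψ(Kᵢ−1)), yᵢ = Kᵢxᵢ:
  methanol: x = 0.2050, y = 0.6582
  p-xylene: x = 0.7950, y = 0.3418

ψ = 0.6739, x_methanol = 0.2050, y_methanol = 0.6582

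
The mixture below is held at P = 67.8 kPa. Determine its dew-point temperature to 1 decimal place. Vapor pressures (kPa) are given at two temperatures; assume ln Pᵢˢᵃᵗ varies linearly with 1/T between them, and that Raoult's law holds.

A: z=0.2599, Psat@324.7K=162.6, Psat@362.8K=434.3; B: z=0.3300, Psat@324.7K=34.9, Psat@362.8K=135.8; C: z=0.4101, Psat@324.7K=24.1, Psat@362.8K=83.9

T = 343.0 K

Dew-point temperature: Σzᵢ·P/Pᵢˢᵃᵗ(T) = 1. Interpolate ln Pᵢˢᵃᵗ = aᵢ + bᵢ/T.
  T = 324.7 K: ΣzᵢP/Pᵢˢᵃᵗ = 1.9032
  T = 362.8 K: ΣzᵢP/Pᵢˢᵃᵗ = 0.5367
  T = 343.8 K: ΣzᵢP/Pᵢˢᵃᵗ = 0.9732
  T = 334.2 K: ΣzᵢP/Pᵢˢᵃᵗ = 1.3500
  T = 339.0 K: ΣzᵢP/Pᵢˢᵃᵗ = 1.1435
  T = 341.4 K: ΣzᵢP/Pᵢˢᵃᵗ = 1.0543
Interpolating between 341.4 K and 343.8 K gives T ≈ 343.0 K.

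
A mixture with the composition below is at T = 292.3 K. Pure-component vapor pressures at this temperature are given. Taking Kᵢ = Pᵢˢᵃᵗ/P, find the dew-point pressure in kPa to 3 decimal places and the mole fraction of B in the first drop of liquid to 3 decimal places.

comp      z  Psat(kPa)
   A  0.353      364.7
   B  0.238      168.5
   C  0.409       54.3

Pdew = 100.882 kPa, x_B = 0.142

At the dew point ψ → 1, so Σzᵢ/Kᵢ = 1 with Kᵢ = Pᵢˢᵃᵗ/P ⇒ 1/P = Σzᵢ/Pᵢˢᵃᵗ.
1/P = 0.353/364.7 + 0.238/168.5 + 0.409/54.3 = 0.009913 ⇒ P = 100.882 kPa
xᵢ = zᵢP/Pᵢˢᵃᵗ ⇒ x_B = 0.238·100.882/168.5 = 0.142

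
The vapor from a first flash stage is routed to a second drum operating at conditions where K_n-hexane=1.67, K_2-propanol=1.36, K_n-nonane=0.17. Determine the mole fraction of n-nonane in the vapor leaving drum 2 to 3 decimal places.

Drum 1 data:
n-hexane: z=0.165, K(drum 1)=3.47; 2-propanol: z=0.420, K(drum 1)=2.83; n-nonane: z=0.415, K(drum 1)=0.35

Drum 1:
Material balance + equilibrium reduce to Σ zᵢ(Kᵢ−1)/(1+ψ₁(Kᵢ−1)) = 0.
Check two-phase: ΣzᵢKᵢ = 1.906 > 1 and Σzᵢ/Kᵢ = 1.382 > 1, so g(0) = 0.906 > 0 and g(1) = -0.382 < 0.
Newton–Raphson from ψ₁ = 0.5:
  ψ₁ = 0.500: g = 0.1841, g' = -0.970 → ψ₁ = 0.690
  ψ₁ = 0.690: g = 0.0015, g' = -0.989 → ψ₁ = 0.691
Converged at ψ₁ = 0.691.
Drum-1 compositions:
  n-hexane: x = 0.061, y = 0.211
  2-propanol: x = 0.185, y = 0.525
  n-nonane: x = 0.754, y = 0.264
Drum-2 feed = drum-1 vapor: z₂ = (0.2115, 0.5248, 0.2638).
Drum 2:
Material balance + equilibrium reduce to Σ zᵢ(Kᵢ−1)/(1+ψ₂(Kᵢ−1)) = 0.
Feasibility: ΣzᵢKᵢ = 1.112, Σzᵢ/Kᵢ = 2.064 — both > 1, two phases present.
Newton iteration, ψ₂⁰ = 0.53:
  ψ₂ = 0.530: g = -0.1277, g' = -0.679 → ψ₂ = 0.342
  ψ₂ = 0.342: g = -0.0222, g' = -0.471 → ψ₂ = 0.295
  ψ₂ = 0.295: g = -0.0007, g' = -0.440 → ψ₂ = 0.293
Converged at ψ₂ = 0.293.
  n-hexane: x = 0.177, y = 0.295
  2-propanol: x = 0.475, y = 0.646
  n-nonane: x = 0.349, y = 0.059

y_n-nonane (drum 2) = 0.059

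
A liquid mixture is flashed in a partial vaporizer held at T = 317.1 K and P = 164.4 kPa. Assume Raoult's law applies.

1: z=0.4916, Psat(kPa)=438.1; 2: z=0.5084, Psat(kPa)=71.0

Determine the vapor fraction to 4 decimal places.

Raoult's law: Kᵢ = Pᵢˢᵃᵗ/P = Pᵢˢᵃᵗ/164.4.
  K_1 = 438.1/164.4 = 2.664842, K_2 = 71.0/164.4 = 0.431873
Binary case is linear: z₁(K₁−1)(1+ψ(K₂−1)) + z₂(K₂−1)(1+ψ(K₁−1)) = 0
⇒ ψ = [z₁(K₁−1)+z₂(K₂−1)] / [−(K₁−1)(K₂−1)] = 0.52960/0.94584 = 0.5599

ψ = 0.5599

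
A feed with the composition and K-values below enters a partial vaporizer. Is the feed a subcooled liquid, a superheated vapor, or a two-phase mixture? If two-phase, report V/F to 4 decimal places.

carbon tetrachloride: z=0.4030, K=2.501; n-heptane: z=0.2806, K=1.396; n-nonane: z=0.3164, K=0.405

two-phase, V/F = 0.8000

ΣzᵢKᵢ = 1.5278; Σzᵢ/Kᵢ = 1.1434.
Both exceed 1, so a two-phase solution exists.
Let ψ = V/F and solve Σ zᵢ(Kᵢ−1)/(1+ψ(Kᵢ−1)) = 0.
Newton iteration, ψ⁰ = 0.4:
  ψ = 0.4000: g = 0.22684, g' = -0.5802 → ψ = 0.7910
  ψ = 0.7910: g = 0.00555, g' = -0.6150 → ψ = 0.8000
Converged at ψ = 0.8000.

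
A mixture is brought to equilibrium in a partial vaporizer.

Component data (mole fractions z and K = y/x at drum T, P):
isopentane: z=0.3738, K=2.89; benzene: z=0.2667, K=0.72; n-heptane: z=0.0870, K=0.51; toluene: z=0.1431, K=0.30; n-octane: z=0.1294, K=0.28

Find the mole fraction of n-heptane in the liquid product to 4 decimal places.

Newton iteration, ψ⁰ = 0.5:
  ψ = 0.5000: g = -0.07975, g' = -0.7476 → ψ = 0.3933
  ψ = 0.3933: g = 0.00030, g' = -0.7619 → ψ = 0.3937
Converged at ψ = 0.3937.
Compositions from xᵢ = zᵢ/(1+ψ(Kᵢ−1)), yᵢ = Kᵢxᵢ:
  isopentane: x = 0.2143, y = 0.6194
  benzene: x = 0.2997, y = 0.2158
  n-heptane: x = 0.1078, y = 0.0550
  toluene: x = 0.1975, y = 0.0593
  n-octane: x = 0.1806, y = 0.0506

x_n-heptane = 0.1078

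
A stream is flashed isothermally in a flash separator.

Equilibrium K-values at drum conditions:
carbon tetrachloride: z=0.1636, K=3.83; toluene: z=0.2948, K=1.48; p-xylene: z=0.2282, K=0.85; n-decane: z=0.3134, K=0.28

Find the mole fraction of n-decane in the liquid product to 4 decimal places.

Material balance + equilibrium reduce to Σ zᵢ(Kᵢ−1)/(1+V/F(Kᵢ−1)) = 0.
Check two-phase: ΣzᵢKᵢ = 1.3446 > 1 and Σzᵢ/Kᵢ = 1.6297 > 1, so g(0) = 0.3446 > 0 and g(1) = -0.6297 < 0.
Newton–Raphson from V/F = 0.35:
  V/F = 0.3500: g = 0.01595, g' = -0.6766 → V/F = 0.3736
  V/F = 0.3736: g = 0.00010, g' = -0.6682 → V/F = 0.3737
Converged at V/F = 0.3737.
Compositions from xᵢ = zᵢ/(1+V/F(Kᵢ−1)), yᵢ = Kᵢxᵢ:
  carbon tetrachloride: x = 0.0795, y = 0.3045
  toluene: x = 0.2500, y = 0.3699
  p-xylene: x = 0.2418, y = 0.2055
  n-decane: x = 0.4288, y = 0.1201

x_n-decane = 0.4288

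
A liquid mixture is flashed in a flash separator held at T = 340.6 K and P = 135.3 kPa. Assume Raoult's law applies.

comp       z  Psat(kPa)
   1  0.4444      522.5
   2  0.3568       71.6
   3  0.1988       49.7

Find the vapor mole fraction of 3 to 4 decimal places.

Raoult's law: Kᵢ = Pᵢˢᵃᵗ/P = Pᵢˢᵃᵗ/135.3.
  K_1 = 522.5/135.3 = 3.861789, K_2 = 71.6/135.3 = 0.529194, K_3 = 49.7/135.3 = 0.367332
Material balance + equilibrium reduce to Σ zᵢ(Kᵢ−1)/(1+ψ(Kᵢ−1)) = 0.
g(0) = ΣzᵢKᵢ − 1 = 0.9780 and g(1) = 1 − Σzᵢ/Kᵢ = -0.3305, so a root lies in (0, 1).
Newton–Raphson from ψ = 0.5:
  ψ = 0.5000: g = 0.11950, g' = -0.9214 → ψ = 0.6297
  ψ = 0.6297: g = 0.00605, g' = -0.8432 → ψ = 0.6369
Converged at ψ = 0.6369.
Compositions from xᵢ = zᵢ/(1+ψ(Kᵢ−1)), yᵢ = Kᵢxᵢ:
  1: x = 0.1574, y = 0.6080
  2: x = 0.5096, y = 0.2697
  3: x = 0.3330, y = 0.1223

y_3 = 0.1223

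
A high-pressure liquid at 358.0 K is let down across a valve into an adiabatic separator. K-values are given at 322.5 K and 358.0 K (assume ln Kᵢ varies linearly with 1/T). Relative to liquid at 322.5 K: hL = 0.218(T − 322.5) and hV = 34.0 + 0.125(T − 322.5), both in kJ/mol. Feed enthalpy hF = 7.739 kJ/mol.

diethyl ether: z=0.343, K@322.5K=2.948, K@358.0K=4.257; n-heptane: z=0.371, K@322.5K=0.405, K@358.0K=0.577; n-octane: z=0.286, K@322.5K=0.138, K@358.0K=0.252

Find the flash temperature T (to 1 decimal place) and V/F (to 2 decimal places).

T = 328.7 K, V/F = 0.19

Adiabatic flash: solve Rachford–Rice at each trial T, then check hF = ψ·hV(T) + (1−ψ)·hL(T).
  T = 322.5 K: K = (2.948, 0.405, 0.138), RR gives ψ = 0.143, H_out = 4.865 kJ/mol
  T = 358.0 K: K = (4.257, 0.577, 0.252), RR gives ψ = 0.392, H_out = 19.769 kJ/mol
  T = 340.2 K: K = (3.575, 0.488, 0.189), RR gives ψ = 0.273, H_out = 12.687 kJ/mol
  T = 331.4 K: K = (3.256, 0.446, 0.162), RR gives ψ = 0.211, H_out = 8.953 kJ/mol
  T = 326.9 K: K = (3.099, 0.425, 0.150), RR gives ψ = 0.178, H_out = 6.935 kJ/mol
  T = 329.1 K: K = (3.175, 0.435, 0.156), RR gives ψ = 0.195, H_out = 7.933 kJ/mol
Linear interpolation between T = 326.9 (H_out = 6.935) and T = 329.1 (H_out = 7.933) on hF = 7.739 gives T ≈ 328.7 K, at which ψ = 0.19.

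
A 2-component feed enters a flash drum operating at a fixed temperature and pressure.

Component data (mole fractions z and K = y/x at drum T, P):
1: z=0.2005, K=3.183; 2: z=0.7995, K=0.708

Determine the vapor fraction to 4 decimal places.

Material balance + equilibrium reduce to Σ zᵢ(Kᵢ−1)/(1+ψ(Kᵢ−1)) = 0.
Check two-phase: ΣzᵢKᵢ = 1.2042 > 1 and Σzᵢ/Kᵢ = 1.1922 > 1, so g(0) = 0.2042 > 0 and g(1) = -0.1922 < 0.
Newton iteration, ψ⁰ = 0.53:
  ψ = 0.5300: g = -0.07328, g' = -0.3008 → ψ = 0.2864
  ψ = 0.2864: g = 0.01457, g' = -0.4430 → ψ = 0.3193
  ψ = 0.3193: g = 0.00048, g' = -0.4147 → ψ = 0.3204
Converged at ψ = 0.3204.

ψ = 0.3204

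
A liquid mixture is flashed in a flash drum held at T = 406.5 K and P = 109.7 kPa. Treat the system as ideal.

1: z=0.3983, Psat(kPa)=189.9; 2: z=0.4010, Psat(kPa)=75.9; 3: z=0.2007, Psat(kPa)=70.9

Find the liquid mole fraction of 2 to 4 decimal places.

Raoult's law: Kᵢ = Pᵢˢᵃᵗ/P = Pᵢˢᵃᵗ/109.7.
  K_1 = 189.9/109.7 = 1.731085, K_2 = 75.9/109.7 = 0.691887, K_3 = 70.9/109.7 = 0.646308
Rachford–Rice: g(ψ) = Σ zᵢ(Kᵢ−1)/(1+ψ(Kᵢ−1)) = 0.
g(0) = ΣzᵢKᵢ − 1 = 0.0967 and g(1) = 1 − Σzᵢ/Kᵢ = -0.1202, so a root lies in (0, 1).
Newton–Raphson from ψ = 0.62:
  ψ = 0.6200: g = -0.04328, g' = -0.2002 → ψ = 0.4037
  ψ = 0.4037: g = 0.00091, g' = -0.2107 → ψ = 0.4081
Converged at ψ = 0.4081.
Compositions from xᵢ = zᵢ/(1+ψ(Kᵢ−1)), yᵢ = Kᵢxᵢ:
  1: x = 0.3068, y = 0.5311
  2: x = 0.4587, y = 0.3173
  3: x = 0.2346, y = 0.1516

x_2 = 0.4587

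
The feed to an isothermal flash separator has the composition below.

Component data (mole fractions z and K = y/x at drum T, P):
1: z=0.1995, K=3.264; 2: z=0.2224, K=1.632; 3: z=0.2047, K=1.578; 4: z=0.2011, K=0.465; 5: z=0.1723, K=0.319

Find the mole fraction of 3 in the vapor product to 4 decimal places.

y_3 = 0.2359

Let ψ = V/F and solve Σ zᵢ(Kᵢ−1)/(1+ψ(Kᵢ−1)) = 0.
Feasibility: ΣzᵢKᵢ = 1.4856, Σzᵢ/Kᵢ = 1.2997 — both > 1, two phases present.
Iterate (Newton) starting at ψ = 0.68:
  ψ = 0.6800: g = -0.02655, g' = -0.6566 → ψ = 0.6396
  ψ = 0.6396: g = -0.00044, g' = -0.6360 → ψ = 0.6389
Converged at ψ = 0.6389.
Compositions from xᵢ = zᵢ/(1+ψ(Kᵢ−1)), yᵢ = Kᵢxᵢ:
  1: x = 0.0815, y = 0.2662
  2: x = 0.1584, y = 0.2586
  3: x = 0.1495, y = 0.2359
  4: x = 0.3055, y = 0.1421
  5: x = 0.3050, y = 0.0973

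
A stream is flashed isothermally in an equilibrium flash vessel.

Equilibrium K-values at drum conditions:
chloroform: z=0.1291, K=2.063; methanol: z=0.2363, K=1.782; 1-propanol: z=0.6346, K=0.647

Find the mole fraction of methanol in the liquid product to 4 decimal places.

Let ψ = V/F and solve Σ zᵢ(Kᵢ−1)/(1+ψ(Kᵢ−1)) = 0.
g(0) = ΣzᵢKᵢ − 1 = 0.0980 and g(1) = 1 − Σzᵢ/Kᵢ = -0.1760, so a root lies in (0, 1).
Iterate (Newton) starting at ψ = 0.5:
  ψ = 0.5000: g = -0.04957, g' = -0.2535 → ψ = 0.3044
  ψ = 0.3044: g = 0.00195, g' = -0.2768 → ψ = 0.3115
Converged at ψ = 0.3115.
Compositions from xᵢ = zᵢ/(1+ψ(Kᵢ−1)), yᵢ = Kᵢxᵢ:
  chloroform: x = 0.0970, y = 0.2001
  methanol: x = 0.1900, y = 0.3386
  1-propanol: x = 0.7130, y = 0.4613

x_methanol = 0.1900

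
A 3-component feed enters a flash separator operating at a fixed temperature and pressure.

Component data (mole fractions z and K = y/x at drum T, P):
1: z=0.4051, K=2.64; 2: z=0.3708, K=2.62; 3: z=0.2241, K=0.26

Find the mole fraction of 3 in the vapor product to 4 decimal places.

Rachford–Rice: g(ψ) = Σ zᵢ(Kᵢ−1)/(1+ψ(Kᵢ−1)) = 0.
g(0) = ΣzᵢKᵢ − 1 = 1.0992 and g(1) = 1 − Σzᵢ/Kᵢ = -0.1569, so a root lies in (0, 1).
Newton–Raphson from ψ = 0.5:
  ψ = 0.5000: g = 0.43368, g' = -0.9352 → ψ = 0.9638
  ψ = 0.9638: g = -0.08620, g' = -1.8036 → ψ = 0.9160
  ψ = 0.9160: g = -0.00736, g' = -1.5139 → ψ = 0.9111
Converged at ψ = 0.9111.
Compositions from xᵢ = zᵢ/(1+ψ(Kᵢ−1)), yᵢ = Kᵢxᵢ:
  1: x = 0.1624, y = 0.4288
  2: x = 0.1498, y = 0.3924
  3: x = 0.6878, y = 0.1788

y_3 = 0.1788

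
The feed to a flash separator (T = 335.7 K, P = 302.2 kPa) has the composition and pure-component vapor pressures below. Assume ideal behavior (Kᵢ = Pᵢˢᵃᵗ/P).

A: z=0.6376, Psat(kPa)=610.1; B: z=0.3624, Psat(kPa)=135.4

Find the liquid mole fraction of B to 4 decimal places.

Raoult's law: Kᵢ = Pᵢˢᵃᵗ/P = Pᵢˢᵃᵗ/302.2.
  K_A = 610.1/302.2 = 2.018862, K_B = 135.4/302.2 = 0.448048
Binary case is linear: z₁(K₁−1)(1+ψ(K₂−1)) + z₂(K₂−1)(1+ψ(K₁−1)) = 0
⇒ ψ = [z₁(K₁−1)+z₂(K₂−1)] / [−(K₁−1)(K₂−1)] = 0.44960/0.56236 = 0.7995
Compositions from xᵢ = zᵢ/(1+ψ(Kᵢ−1)), yᵢ = Kᵢxᵢ:
  A: x = 0.3514, y = 0.7094
  B: x = 0.6486, y = 0.2906

x_B = 0.6486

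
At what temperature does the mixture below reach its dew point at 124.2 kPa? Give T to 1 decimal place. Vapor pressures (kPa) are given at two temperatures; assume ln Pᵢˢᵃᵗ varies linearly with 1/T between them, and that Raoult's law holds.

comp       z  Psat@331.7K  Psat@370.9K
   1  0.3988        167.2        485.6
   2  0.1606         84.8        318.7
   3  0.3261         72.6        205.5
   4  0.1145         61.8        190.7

Dew-point temperature: Σzᵢ·P/Pᵢˢᵃᵗ(T) = 1. Interpolate ln Pᵢˢᵃᵗ = aᵢ + bᵢ/T.
  T = 331.7 K: ΣzᵢP/Pᵢˢᵃᵗ = 1.3194
  T = 370.9 K: ΣzᵢP/Pᵢˢᵃᵗ = 0.4362
  T = 351.3 K: ΣzᵢP/Pᵢˢᵃᵗ = 0.7347
  T = 341.5 K: ΣzᵢP/Pᵢˢᵃᵗ = 0.9760
  T = 336.6 K: ΣzᵢP/Pᵢˢᵃᵗ = 1.1322
  T = 339.1 K: ΣzᵢP/Pᵢˢᵃᵗ = 1.0490
Interpolating between 339.1 K and 341.5 K gives T ≈ 340.7 K.

T = 340.7 K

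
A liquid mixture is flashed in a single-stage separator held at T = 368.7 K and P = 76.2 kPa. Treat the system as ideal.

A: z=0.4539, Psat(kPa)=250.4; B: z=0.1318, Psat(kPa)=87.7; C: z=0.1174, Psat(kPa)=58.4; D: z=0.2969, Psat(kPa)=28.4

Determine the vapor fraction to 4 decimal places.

ψ = 0.7701

Raoult's law: Kᵢ = Pᵢˢᵃᵗ/P = Pᵢˢᵃᵗ/76.2.
  K_A = 250.4/76.2 = 3.286089, K_B = 87.7/76.2 = 1.150919, K_C = 58.4/76.2 = 0.766404, K_D = 28.4/76.2 = 0.372703
Material balance + equilibrium reduce to Σ zᵢ(Kᵢ−1)/(1+ψ(Kᵢ−1)) = 0.
Feasibility: ΣzᵢKᵢ = 1.8439, Σzᵢ/Kᵢ = 1.2024 — both > 1, two phases present.
Iterate (Newton) starting at ψ = 0.42:
  ψ = 0.4200: g = 0.26481, g' = -0.8433 → ψ = 0.7340
  ψ = 0.7340: g = 0.02710, g' = -0.7438 → ψ = 0.7704
  ψ = 0.7704: g = -0.00029, g' = -0.7606 → ψ = 0.7701
Converged at ψ = 0.7701.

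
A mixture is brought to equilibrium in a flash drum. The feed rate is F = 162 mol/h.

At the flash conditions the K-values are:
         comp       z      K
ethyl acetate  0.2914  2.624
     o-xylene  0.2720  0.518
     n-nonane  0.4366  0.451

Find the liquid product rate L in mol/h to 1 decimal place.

L = 142.5 mol/h

Material balance + equilibrium reduce to Σ zᵢ(Kᵢ−1)/(1+V/F(Kᵢ−1)) = 0.
Feasibility: ΣzᵢKᵢ = 1.1024, Σzᵢ/Kᵢ = 1.6042 — both > 1, two phases present.
Newton iteration, V/F⁰ = 0.39:
  V/F = 0.3900: g = -0.17672, g' = -0.5970 → V/F = 0.0940
  V/F = 0.0940: g = 0.02052, g' = -0.7941 → V/F = 0.1198
  V/F = 0.1198: g = 0.00044, g' = -0.7605 → V/F = 0.1204
Converged at V/F = 0.1204.
Then V = V/F·F = 0.1204·162 = 19.5 mol/h and L = F − V = 142.5 mol/h.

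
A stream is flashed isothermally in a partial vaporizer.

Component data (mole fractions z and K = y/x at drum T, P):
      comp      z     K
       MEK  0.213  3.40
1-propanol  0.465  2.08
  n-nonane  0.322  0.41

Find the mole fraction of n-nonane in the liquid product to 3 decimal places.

Rachford–Rice: g(V/F) = Σ zᵢ(Kᵢ−1)/(1+V/F(Kᵢ−1)) = 0.
Feasibility: ΣzᵢKᵢ = 1.823, Σzᵢ/Kᵢ = 1.072 — both > 1, two phases present.
Newton iteration, V/F⁰ = 0.37:
  V/F = 0.370: g = 0.3865, g' = -0.805 → V/F = 0.850
  V/F = 0.850: g = 0.0485, g' = -0.732 → V/F = 0.917
  V/F = 0.917: g = -0.0018, g' = -0.789 → V/F = 0.915
Converged at V/F = 0.915.
Compositions from xᵢ = zᵢ/(1+V/F(Kᵢ−1)), yᵢ = Kᵢxᵢ:
  MEK: x = 0.067, y = 0.227
  1-propanol: x = 0.234, y = 0.487
  n-nonane: x = 0.699, y = 0.287

x_n-nonane = 0.699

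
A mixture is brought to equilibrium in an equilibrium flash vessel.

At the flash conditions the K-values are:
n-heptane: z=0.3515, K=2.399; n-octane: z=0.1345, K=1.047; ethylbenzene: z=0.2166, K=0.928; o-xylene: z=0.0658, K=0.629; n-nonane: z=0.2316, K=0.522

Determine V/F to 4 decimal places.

V/F = 0.8244

Rachford–Rice: g(V/F) = Σ zᵢ(Kᵢ−1)/(1+V/F(Kᵢ−1)) = 0.
Check two-phase: ΣzᵢKᵢ = 1.3474 > 1 and Σzᵢ/Kᵢ = 1.0567 > 1, so g(0) = 0.3474 > 0 and g(1) = -0.0567 < 0.
Iterate (Newton) starting at V/F = 0.5:
  V/F = 0.5000: g = 0.10390, g' = -0.3447 → V/F = 0.8014
  V/F = 0.8014: g = 0.00718, g' = -0.3118 → V/F = 0.8244
Converged at V/F = 0.8244.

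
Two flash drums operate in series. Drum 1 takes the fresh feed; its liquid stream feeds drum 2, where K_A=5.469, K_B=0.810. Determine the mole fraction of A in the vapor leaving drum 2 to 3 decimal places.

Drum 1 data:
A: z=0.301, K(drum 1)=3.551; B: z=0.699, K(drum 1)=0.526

y_A (drum 2) = 0.223

Drum 1:
Rachford–Rice: g(ψ₁) = Σ zᵢ(Kᵢ−1)/(1+ψ₁(Kᵢ−1)) = 0.
Check two-phase: ΣzᵢKᵢ = 1.437 > 1 and Σzᵢ/Kᵢ = 1.414 > 1, so g(0) = 0.437 > 0 and g(1) = -0.414 < 0.
Binary case is linear: z₁(K₁−1)(1+ψ₁(K₂−1)) + z₂(K₂−1)(1+ψ₁(K₁−1)) = 0
⇒ ψ₁ = [z₁(K₁−1)+z₂(K₂−1)] / [−(K₁−1)(K₂−1)] = 0.4365/1.2092 = 0.361
Drum-1 compositions:
  A: x = 0.157, y = 0.556
  B: x = 0.843, y = 0.444
Drum-2 feed = drum-1 liquid: z₂ = (0.1567, 0.8433).
Drum 2:
Material balance + equilibrium reduce to Σ zᵢ(Kᵢ−1)/(1+ψ₂(Kᵢ−1)) = 0.
Feasibility: ΣzᵢKᵢ = 1.540, Σzᵢ/Kᵢ = 1.070 — both > 1, two phases present.
Binary case is linear: z₁(K₁−1)(1+ψ₂(K₂−1)) + z₂(K₂−1)(1+ψ₂(K₁−1)) = 0
⇒ ψ₂ = [z₁(K₁−1)+z₂(K₂−1)] / [−(K₁−1)(K₂−1)] = 0.5400/0.8491 = 0.636
  A: x = 0.041, y = 0.223
  B: x = 0.959, y = 0.777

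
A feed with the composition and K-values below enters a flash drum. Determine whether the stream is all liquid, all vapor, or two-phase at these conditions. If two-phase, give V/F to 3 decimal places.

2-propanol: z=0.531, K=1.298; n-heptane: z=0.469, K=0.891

all vapor

ΣzᵢKᵢ = 1.107; Σzᵢ/Kᵢ = 0.935.
Since Σzᵢ/Kᵢ < 1 the mixture is above its dew point — single vapor phase.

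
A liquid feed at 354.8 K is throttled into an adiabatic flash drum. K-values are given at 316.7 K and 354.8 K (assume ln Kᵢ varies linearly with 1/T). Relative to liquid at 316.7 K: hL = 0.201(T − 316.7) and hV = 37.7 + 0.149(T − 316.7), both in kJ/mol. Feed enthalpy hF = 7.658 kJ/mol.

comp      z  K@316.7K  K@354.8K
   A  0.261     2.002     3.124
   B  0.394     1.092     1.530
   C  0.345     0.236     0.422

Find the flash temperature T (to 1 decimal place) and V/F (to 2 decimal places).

Adiabatic flash: solve Rachford–Rice at each trial T, then check hF = ψ·hV(T) + (1−ψ)·hL(T).
  T = 316.7 K: K = (2.002, 1.092, 0.236), RR gives ψ = 0.074, H_out = 2.798 kJ/mol
  T = 354.8 K: K = (3.124, 1.530, 0.422), RR gives ψ = 0.769, H_out = 35.120 kJ/mol
  T = 335.8 K: K = (2.534, 1.306, 0.321), RR gives ψ = 0.459, H_out = 20.705 kJ/mol
  T = 326.2 K: K = (2.259, 1.197, 0.276), RR gives ψ = 0.286, H_out = 12.555 kJ/mol
  T = 321.4 K: K = (2.127, 1.143, 0.255), RR gives ψ = 0.186, H_out = 7.913 kJ/mol
  T = 319.0 K: K = (2.063, 1.117, 0.245), RR gives ψ = 0.131, H_out = 5.384 kJ/mol
Linear interpolation between T = 319.0 (H_out = 5.384) and T = 321.4 (H_out = 7.913) on hF = 7.658 gives T ≈ 321.2 K, at which ψ = 0.18.

T = 321.2 K, V/F = 0.18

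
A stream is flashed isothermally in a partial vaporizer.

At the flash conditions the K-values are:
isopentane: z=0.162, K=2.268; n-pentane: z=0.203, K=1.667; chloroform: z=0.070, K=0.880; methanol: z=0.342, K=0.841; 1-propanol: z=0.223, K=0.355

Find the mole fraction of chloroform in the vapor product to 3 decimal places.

y_chloroform = 0.064

Newton–Raphson from V/F = 0.5:
  V/F = 0.500: g = -0.0531, g' = -0.362 → V/F = 0.353
  V/F = 0.353: g = -0.0012, g' = -0.350 → V/F = 0.350
Converged at V/F = 0.350.
Compositions from xᵢ = zᵢ/(1+V/F(Kᵢ−1)), yᵢ = Kᵢxᵢ:
  isopentane: x = 0.112, y = 0.255
  n-pentane: x = 0.165, y = 0.274
  chloroform: x = 0.073, y = 0.064
  methanol: x = 0.362, y = 0.305
  1-propanol: x = 0.288, y = 0.102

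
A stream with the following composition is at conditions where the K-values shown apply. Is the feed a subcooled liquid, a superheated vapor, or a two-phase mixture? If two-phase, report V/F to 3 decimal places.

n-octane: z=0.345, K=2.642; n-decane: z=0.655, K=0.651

ΣzᵢKᵢ = 1.338; Σzᵢ/Kᵢ = 1.137.
Both exceed 1, so a two-phase solution exists.
Material balance + equilibrium reduce to Σ zᵢ(Kᵢ−1)/(1+ψ(Kᵢ−1)) = 0.
Binary case is linear: z₁(K₁−1)(1+ψ(K₂−1)) + z₂(K₂−1)(1+ψ(K₁−1)) = 0
⇒ ψ = [z₁(K₁−1)+z₂(K₂−1)] / [−(K₁−1)(K₂−1)] = 0.3379/0.5731 = 0.590

two-phase, V/F = 0.590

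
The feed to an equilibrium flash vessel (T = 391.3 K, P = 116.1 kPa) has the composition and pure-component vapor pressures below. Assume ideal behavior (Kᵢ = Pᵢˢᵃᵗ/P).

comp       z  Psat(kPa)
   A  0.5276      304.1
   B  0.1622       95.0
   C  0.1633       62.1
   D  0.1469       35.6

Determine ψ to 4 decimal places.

ψ = 0.7831

Raoult's law: Kᵢ = Pᵢˢᵃᵗ/P = Pᵢˢᵃᵗ/116.1.
  K_A = 304.1/116.1 = 2.619294, K_B = 95.0/116.1 = 0.818260, K_C = 62.1/116.1 = 0.534884, K_D = 35.6/116.1 = 0.306632
Let ψ = V/F and solve Σ zᵢ(Kᵢ−1)/(1+ψ(Kᵢ−1)) = 0.
Check two-phase: ΣzᵢKᵢ = 1.6471 > 1 and Σzᵢ/Kᵢ = 1.1840 > 1, so g(0) = 0.6471 > 0 and g(1) = -0.1840 < 0.
Newton iteration, ψ⁰ = 0.5:
  ψ = 0.5000: g = 0.18480, g' = -0.6544 → ψ = 0.7824
  ψ = 0.7824: g = 0.00046, g' = -0.7012 → ψ = 0.7831
Converged at ψ = 0.7831.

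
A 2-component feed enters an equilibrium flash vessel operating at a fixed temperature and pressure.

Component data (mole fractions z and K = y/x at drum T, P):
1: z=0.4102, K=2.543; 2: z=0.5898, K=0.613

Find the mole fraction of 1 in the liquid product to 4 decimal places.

x_1 = 0.2005

Rachford–Rice: g(ψ) = Σ zᵢ(Kᵢ−1)/(1+ψ(Kᵢ−1)) = 0.
Feasibility: ΣzᵢKᵢ = 1.4047, Σzᵢ/Kᵢ = 1.1235 — both > 1, two phases present.
Binary case is linear: z₁(K₁−1)(1+ψ(K₂−1)) + z₂(K₂−1)(1+ψ(K₁−1)) = 0
⇒ ψ = [z₁(K₁−1)+z₂(K₂−1)] / [−(K₁−1)(K₂−1)] = 0.40469/0.59714 = 0.6777
Compositions from xᵢ = zᵢ/(1+ψ(Kᵢ−1)), yᵢ = Kᵢxᵢ:
  1: x = 0.2005, y = 0.5099
  2: x = 0.7995, y = 0.4901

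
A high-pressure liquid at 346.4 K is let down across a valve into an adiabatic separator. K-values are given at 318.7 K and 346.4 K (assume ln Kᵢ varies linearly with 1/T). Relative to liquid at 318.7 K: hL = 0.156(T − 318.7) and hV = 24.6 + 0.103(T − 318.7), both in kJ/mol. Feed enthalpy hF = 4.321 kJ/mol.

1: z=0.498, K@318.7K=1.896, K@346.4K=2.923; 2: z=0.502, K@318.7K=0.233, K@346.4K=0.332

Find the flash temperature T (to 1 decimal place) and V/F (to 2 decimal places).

Adiabatic flash: solve Rachford–Rice at each trial T, then check hF = ψ·hV(T) + (1−ψ)·hL(T).
  T = 318.7 K: K = (1.896, 0.233), RR gives ψ = 0.089, H_out = 2.190 kJ/mol
  T = 346.4 K: K = (2.923, 0.332), RR gives ψ = 0.484, H_out = 15.528 kJ/mol
  T = 332.5 K: K = (2.374, 0.280), RR gives ψ = 0.326, H_out = 9.939 kJ/mol
  T = 325.6 K: K = (2.126, 0.256), RR gives ψ = 0.224, H_out = 6.496 kJ/mol
  T = 322.1 K: K = (2.007, 0.244), RR gives ψ = 0.161, H_out = 4.452 kJ/mol
  T = 320.4 K: K = (1.951, 0.239), RR gives ψ = 0.126, H_out = 3.360 kJ/mol
Linear interpolation between T = 320.4 (H_out = 3.360) and T = 322.1 (H_out = 4.452) on hF = 4.321 gives T ≈ 321.9 K, at which ψ = 0.16.

T = 321.9 K, V/F = 0.16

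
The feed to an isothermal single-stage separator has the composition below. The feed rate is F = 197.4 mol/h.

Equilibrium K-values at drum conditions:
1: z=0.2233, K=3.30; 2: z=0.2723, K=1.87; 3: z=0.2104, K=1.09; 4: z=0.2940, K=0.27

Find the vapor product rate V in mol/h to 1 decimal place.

Material balance + equilibrium reduce to Σ zᵢ(Kᵢ−1)/(1+ψ(Kᵢ−1)) = 0.
g(0) = ΣzᵢKᵢ − 1 = 0.5548 and g(1) = 1 − Σzᵢ/Kᵢ = -0.4952, so a root lies in (0, 1).
Newton–Raphson from ψ = 0.5:
  ψ = 0.5000: g = 0.08410, g' = -0.7457 → ψ = 0.6128
  ψ = 0.6128: g = -0.00270, g' = -0.8056 → ψ = 0.6094
Converged at ψ = 0.6094.
Then V = ψ·F = 0.6094·197.4 = 120.3 mol/h and L = F − V = 77.1 mol/h.

V = 120.3 mol/h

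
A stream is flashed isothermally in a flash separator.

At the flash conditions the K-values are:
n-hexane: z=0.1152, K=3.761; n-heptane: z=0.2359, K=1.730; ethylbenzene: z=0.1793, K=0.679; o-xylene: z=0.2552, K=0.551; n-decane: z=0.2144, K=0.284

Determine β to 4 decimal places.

β = 0.1838

Newton–Raphson from β = 0.5:
  β = 0.5000: g = -0.19566, g' = -0.6009 → β = 0.1744
  β = 0.1744: g = 0.00676, g' = -0.7239 → β = 0.1837
  β = 0.1837: g = 0.00006, g' = -0.7120 → β = 0.1838
Converged at β = 0.1838.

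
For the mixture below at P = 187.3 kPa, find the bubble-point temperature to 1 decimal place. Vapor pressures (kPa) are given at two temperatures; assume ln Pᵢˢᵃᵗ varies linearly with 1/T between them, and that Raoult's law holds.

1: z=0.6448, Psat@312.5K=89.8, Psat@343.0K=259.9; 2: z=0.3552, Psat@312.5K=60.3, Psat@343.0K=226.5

T = 335.0 K

Bubble-point temperature: ΣzᵢPᵢˢᵃᵗ(T) = P. Interpolate ln Pᵢˢᵃᵗ = aᵢ + bᵢ/T.
  T = 312.5 K: ΣzᵢPᵢˢᵃᵗ = 79.32 kPa
  T = 343.0 K: ΣzᵢPᵢˢᵃᵗ = 248.04 kPa
  T = 327.8 K: ΣzᵢPᵢˢᵃᵗ = 144.05 kPa
  T = 335.4 K: ΣzᵢPᵢˢᵃᵗ = 190.11 kPa
  T = 331.6 K: ΣzᵢPᵢˢᵃᵗ = 165.73 kPa
  T = 333.5 K: ΣzᵢPᵢˢᵃᵗ = 177.57 kPa
Interpolating between 333.5 K and 335.4 K gives T ≈ 335.0 K.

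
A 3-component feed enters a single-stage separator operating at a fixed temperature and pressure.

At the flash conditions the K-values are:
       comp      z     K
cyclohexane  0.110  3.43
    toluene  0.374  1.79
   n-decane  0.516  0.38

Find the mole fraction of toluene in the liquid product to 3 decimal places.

Let ψ = V/F and solve Σ zᵢ(Kᵢ−1)/(1+ψ(Kᵢ−1)) = 0.
Check two-phase: ΣzᵢKᵢ = 1.243 > 1 and Σzᵢ/Kᵢ = 1.599 > 1, so g(0) = 0.243 > 0 and g(1) = -0.599 < 0.
Newton–Raphson from ψ = 0.5:
  ψ = 0.500: g = -0.1312, g' = -0.669 → ψ = 0.304
  ψ = 0.304: g = -0.0022, g' = -0.668 → ψ = 0.301
Converged at ψ = 0.301.
Compositions from xᵢ = zᵢ/(1+ψ(Kᵢ−1)), yᵢ = Kᵢxᵢ:
  cyclohexane: x = 0.064, y = 0.218
  toluene: x = 0.302, y = 0.541
  n-decane: x = 0.634, y = 0.241

x_toluene = 0.302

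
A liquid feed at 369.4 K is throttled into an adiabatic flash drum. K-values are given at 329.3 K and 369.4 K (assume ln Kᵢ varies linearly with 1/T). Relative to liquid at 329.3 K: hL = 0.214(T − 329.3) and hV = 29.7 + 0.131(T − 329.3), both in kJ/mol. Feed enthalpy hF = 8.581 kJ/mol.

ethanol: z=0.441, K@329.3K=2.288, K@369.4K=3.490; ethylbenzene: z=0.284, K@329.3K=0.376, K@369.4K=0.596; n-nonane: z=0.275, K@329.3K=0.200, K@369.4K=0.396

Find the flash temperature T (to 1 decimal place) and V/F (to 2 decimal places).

T = 334.9 K, V/F = 0.25

Adiabatic flash: solve Rachford–Rice at each trial T, then check hF = ψ·hV(T) + (1−ψ)·hL(T).
  T = 329.3 K: K = (2.288, 0.376, 0.200), RR gives ψ = 0.185, H_out = 5.500 kJ/mol
  T = 369.4 K: K = (3.490, 0.596, 0.396), RR gives ψ = 0.637, H_out = 25.385 kJ/mol
  T = 349.4 K: K = (2.862, 0.480, 0.287), RR gives ψ = 0.411, H_out = 15.825 kJ/mol
  T = 339.4 K: K = (2.569, 0.427, 0.241), RR gives ψ = 0.304, H_out = 10.934 kJ/mol
  T = 334.4 K: K = (2.428, 0.401, 0.220), RR gives ψ = 0.247, H_out = 8.332 kJ/mol
  T = 336.9 K: K = (2.498, 0.414, 0.231), RR gives ψ = 0.276, H_out = 9.651 kJ/mol
  T = 335.6 K: K = (2.461, 0.407, 0.225), RR gives ψ = 0.261, H_out = 8.970 kJ/mol
Linear interpolation between T = 334.4 (H_out = 8.332) and T = 335.6 (H_out = 8.970) on hF = 8.581 gives T ≈ 334.9 K, at which ψ = 0.25.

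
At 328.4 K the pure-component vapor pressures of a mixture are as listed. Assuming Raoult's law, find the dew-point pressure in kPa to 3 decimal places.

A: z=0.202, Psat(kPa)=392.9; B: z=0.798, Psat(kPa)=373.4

Pdew = 377.181 kPa

At the dew point ψ → 1, so Σzᵢ/Kᵢ = 1 with Kᵢ = Pᵢˢᵃᵗ/P ⇒ 1/P = Σzᵢ/Pᵢˢᵃᵗ.
1/P = 0.202/392.9 + 0.798/373.4 = 0.002651 ⇒ P = 377.181 kPa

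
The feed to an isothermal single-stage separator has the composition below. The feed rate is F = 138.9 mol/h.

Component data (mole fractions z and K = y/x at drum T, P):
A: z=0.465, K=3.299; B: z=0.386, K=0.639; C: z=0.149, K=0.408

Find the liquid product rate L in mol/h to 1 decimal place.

Rachford–Rice: g(ψ) = Σ zᵢ(Kᵢ−1)/(1+ψ(Kᵢ−1)) = 0.
g(0) = ΣzᵢKᵢ − 1 = 0.841 and g(1) = 1 − Σzᵢ/Kᵢ = -0.110, so a root lies in (0, 1).
Newton iteration, ψ⁰ = 0.59:
  ψ = 0.590: g = 0.1411, g' = -0.647 → ψ = 0.808
  ψ = 0.808: g = 0.0083, g' = -0.593 → ψ = 0.822
Converged at ψ = 0.822.
Then V = ψ·F = 0.8220·138.9 = 114.2 mol/h and L = F − V = 24.7 mol/h.

L = 24.7 mol/h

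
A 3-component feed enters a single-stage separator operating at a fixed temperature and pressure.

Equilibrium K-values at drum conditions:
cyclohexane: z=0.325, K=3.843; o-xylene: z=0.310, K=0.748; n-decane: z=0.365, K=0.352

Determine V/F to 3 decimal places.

Material balance + equilibrium reduce to Σ zᵢ(Kᵢ−1)/(1+V/F(Kᵢ−1)) = 0.
Check two-phase: ΣzᵢKᵢ = 1.609 > 1 and Σzᵢ/Kᵢ = 1.536 > 1, so g(0) = 0.609 > 0 and g(1) = -0.536 < 0.
Newton iteration, V/F⁰ = 0.58:
  V/F = 0.580: g = -0.1216, g' = -0.795 → V/F = 0.427
  V/F = 0.427: g = 0.0028, g' = -0.854 → V/F = 0.430
Converged at V/F = 0.430.

V/F = 0.430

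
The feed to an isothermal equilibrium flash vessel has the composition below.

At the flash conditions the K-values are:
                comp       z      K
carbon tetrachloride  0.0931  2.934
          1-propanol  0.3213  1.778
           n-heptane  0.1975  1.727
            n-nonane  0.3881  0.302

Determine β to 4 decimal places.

Iterate (Newton) starting at β = 0.65:
  β = 0.6500: g = -0.15257, g' = -0.8358 → β = 0.4675
  β = 0.4675: g = -0.01706, g' = -0.6754 → β = 0.4422
  β = 0.4422: g = -0.00015, g' = -0.6642 → β = 0.4420
Converged at β = 0.4420.

β = 0.4420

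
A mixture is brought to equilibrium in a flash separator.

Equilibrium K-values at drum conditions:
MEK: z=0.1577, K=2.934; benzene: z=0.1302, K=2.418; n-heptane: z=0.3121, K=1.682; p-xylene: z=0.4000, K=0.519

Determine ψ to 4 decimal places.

Rachford–Rice: g(ψ) = Σ zᵢ(Kᵢ−1)/(1+ψ(Kᵢ−1)) = 0.
Feasibility: ΣzᵢKᵢ = 1.5101, Σzᵢ/Kᵢ = 1.0639 — both > 1, two phases present.
Newton iteration, ψ⁰ = 0.5:
  ψ = 0.5000: g = 0.16849, g' = -0.4832 → ψ = 0.8487
  ψ = 0.8487: g = 0.00897, g' = -0.4610 → ψ = 0.8681
  ψ = 0.8681: g = -0.00004, g' = -0.4649 → ψ = 0.8680
Converged at ψ = 0.8680.

ψ = 0.8680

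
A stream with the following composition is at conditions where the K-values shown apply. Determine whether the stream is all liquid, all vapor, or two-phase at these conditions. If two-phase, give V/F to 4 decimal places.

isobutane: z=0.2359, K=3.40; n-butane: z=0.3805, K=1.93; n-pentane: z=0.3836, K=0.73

ΣzᵢKᵢ = 1.8165; Σzᵢ/Kᵢ = 0.7920.
Since Σzᵢ/Kᵢ < 1 the mixture is above its dew point — single vapor phase.

all vapor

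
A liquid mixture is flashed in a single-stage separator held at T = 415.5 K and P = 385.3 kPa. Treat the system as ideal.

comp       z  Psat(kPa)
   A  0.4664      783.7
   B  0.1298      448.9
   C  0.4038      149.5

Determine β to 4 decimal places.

Raoult's law: Kᵢ = Pᵢˢᵃᵗ/P = Pᵢˢᵃᵗ/385.3.
  K_A = 783.7/385.3 = 2.033999, K_B = 448.9/385.3 = 1.165066, K_C = 149.5/385.3 = 0.388009
Iterate (Newton) starting at β = 0.5:
  β = 0.5000: g = -0.01839, g' = -0.5337 → β = 0.4655
  β = 0.4655: g = -0.00014, g' = -0.5260 → β = 0.4653
Converged at β = 0.4653.

β = 0.4653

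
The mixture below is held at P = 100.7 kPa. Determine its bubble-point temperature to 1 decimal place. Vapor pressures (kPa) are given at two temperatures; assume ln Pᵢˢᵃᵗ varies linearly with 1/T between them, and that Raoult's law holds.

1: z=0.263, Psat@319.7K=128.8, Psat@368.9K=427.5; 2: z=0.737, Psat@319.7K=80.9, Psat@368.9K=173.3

T = 323.2 K

Bubble-point temperature: ΣzᵢPᵢˢᵃᵗ(T) = P. Interpolate ln Pᵢˢᵃᵗ = aᵢ + bᵢ/T.
  T = 319.7 K: ΣzᵢPᵢˢᵃᵗ = 93.50 kPa
  T = 368.9 K: ΣzᵢPᵢˢᵃᵗ = 240.15 kPa
  T = 344.3 K: ΣzᵢPᵢˢᵃᵗ = 154.09 kPa
  T = 332.0 K: ΣzᵢPᵢˢᵃᵗ = 120.95 kPa
  T = 325.9 K: ΣzᵢPᵢˢᵃᵗ = 106.66 kPa
  T = 322.8 K: ΣzᵢPᵢˢᵃᵗ = 99.92 kPa
  T = 324.4 K: ΣzᵢPᵢˢᵃᵗ = 103.36 kPa
Interpolating between 322.8 K and 324.4 K gives T ≈ 323.2 K.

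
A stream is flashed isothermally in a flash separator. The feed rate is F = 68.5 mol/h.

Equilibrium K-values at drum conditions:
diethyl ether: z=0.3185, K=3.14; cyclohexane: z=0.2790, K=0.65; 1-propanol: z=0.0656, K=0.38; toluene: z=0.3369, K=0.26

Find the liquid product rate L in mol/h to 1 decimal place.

Material balance + equilibrium reduce to Σ zᵢ(Kᵢ−1)/(1+β(Kᵢ−1)) = 0.
Check two-phase: ΣzᵢKᵢ = 1.2940 > 1 and Σzᵢ/Kᵢ = 1.9991 > 1, so g(0) = 0.2940 > 0 and g(1) = -0.9991 < 0.
Iterate (Newton) starting at β = 0.5:
  β = 0.5000: g = -0.24376, g' = -0.9084 → β = 0.2317
  β = 0.2317: g = 0.00104, g' = -0.9955 → β = 0.2327
Converged at β = 0.2327.
Then V = β·F = 0.2327·68.5 = 15.9 mol/h and L = F − V = 52.6 mol/h.

L = 52.6 mol/h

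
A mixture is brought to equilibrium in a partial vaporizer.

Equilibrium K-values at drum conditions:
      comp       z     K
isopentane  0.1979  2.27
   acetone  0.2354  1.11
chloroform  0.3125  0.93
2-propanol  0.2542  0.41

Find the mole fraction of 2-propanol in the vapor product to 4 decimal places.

Let β = V/F and solve Σ zᵢ(Kᵢ−1)/(1+β(Kᵢ−1)) = 0.
g(0) = ΣzᵢKᵢ − 1 = 0.1054 and g(1) = 1 − Σzᵢ/Kᵢ = -0.2553, so a root lies in (0, 1).
Iterate (Newton) starting at β = 0.5:
  β = 0.5000: g = -0.05714, g' = -0.3016 → β = 0.3106
  β = 0.3106: g = -0.00071, g' = -0.3011 → β = 0.3082
Converged at β = 0.3082.
Compositions from xᵢ = zᵢ/(1+β(Kᵢ−1)), yᵢ = Kᵢxᵢ:
  isopentane: x = 0.1422, y = 0.3229
  acetone: x = 0.2277, y = 0.2527
  chloroform: x = 0.3194, y = 0.2970
  2-propanol: x = 0.3107, y = 0.1274

y_2-propanol = 0.1274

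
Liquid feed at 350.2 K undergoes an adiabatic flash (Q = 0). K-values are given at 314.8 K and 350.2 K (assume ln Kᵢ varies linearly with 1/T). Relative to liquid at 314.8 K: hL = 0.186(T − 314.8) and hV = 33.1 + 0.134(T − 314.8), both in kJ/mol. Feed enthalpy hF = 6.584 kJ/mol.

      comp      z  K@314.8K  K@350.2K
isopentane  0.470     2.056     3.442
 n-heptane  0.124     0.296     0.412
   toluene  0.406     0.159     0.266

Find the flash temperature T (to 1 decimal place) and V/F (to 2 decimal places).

T = 320.5 K, V/F = 0.17

Adiabatic flash: solve Rachford–Rice at each trial T, then check hF = ψ·hV(T) + (1−ψ)·hL(T).
  T = 314.8 K: K = (2.056, 0.296, 0.159), RR gives ψ = 0.079, H_out = 2.612 kJ/mol
  T = 350.2 K: K = (3.442, 0.412, 0.266), RR gives ψ = 0.452, H_out = 20.721 kJ/mol
  T = 332.5 K: K = (2.697, 0.352, 0.208), RR gives ψ = 0.307, H_out = 13.161 kJ/mol
  T = 323.6 K: K = (2.362, 0.324, 0.183), RR gives ψ = 0.209, H_out = 8.468 kJ/mol
  T = 319.2 K: K = (2.206, 0.310, 0.171), RR gives ψ = 0.150, H_out = 5.741 kJ/mol
  T = 321.4 K: K = (2.283, 0.317, 0.177), RR gives ψ = 0.181, H_out = 7.147 kJ/mol
Linear interpolation between T = 319.2 (H_out = 5.741) and T = 321.4 (H_out = 7.147) on hF = 6.584 gives T ≈ 320.5 K, at which ψ = 0.17.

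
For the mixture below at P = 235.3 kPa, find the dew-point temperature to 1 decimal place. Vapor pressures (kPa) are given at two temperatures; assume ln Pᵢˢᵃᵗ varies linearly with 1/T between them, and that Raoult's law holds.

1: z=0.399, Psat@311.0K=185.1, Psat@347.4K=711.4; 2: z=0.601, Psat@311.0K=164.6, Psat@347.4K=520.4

T = 319.5 K

Dew-point temperature: Σzᵢ·P/Pᵢˢᵃᵗ(T) = 1. Interpolate ln Pᵢˢᵃᵗ = aᵢ + bᵢ/T.
  T = 311.0 K: ΣzᵢP/Pᵢˢᵃᵗ = 1.3664
  T = 347.4 K: ΣzᵢP/Pᵢˢᵃᵗ = 0.4037
  T = 329.2 K: ΣzᵢP/Pᵢˢᵃᵗ = 0.7173
  T = 320.1 K: ΣzᵢP/Pᵢˢᵃᵗ = 0.9807
  T = 315.6 K: ΣzᵢP/Pᵢˢᵃᵗ = 1.1526
  T = 317.9 K: ΣzᵢP/Pᵢˢᵃᵗ = 1.0606
  T = 319.0 K: ΣzᵢP/Pᵢˢᵃᵗ = 1.0197
  T = 319.6 K: ΣzᵢP/Pᵢˢᵃᵗ = 0.9982
Interpolating between 319.0 K and 319.6 K gives T ≈ 319.5 K.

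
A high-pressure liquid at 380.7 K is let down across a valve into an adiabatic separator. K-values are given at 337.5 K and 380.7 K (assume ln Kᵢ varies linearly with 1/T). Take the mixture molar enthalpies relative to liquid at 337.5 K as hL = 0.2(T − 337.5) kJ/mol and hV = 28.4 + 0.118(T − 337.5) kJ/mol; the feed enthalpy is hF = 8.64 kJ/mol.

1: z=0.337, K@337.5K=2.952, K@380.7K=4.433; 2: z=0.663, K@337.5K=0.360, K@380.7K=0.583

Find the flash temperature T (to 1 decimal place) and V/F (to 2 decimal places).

T = 345.2 K, V/F = 0.26

Adiabatic flash: solve Rachford–Rice at each trial T, then check hF = ψ·hV(T) + (1−ψ)·hL(T).
  T = 337.5 K: K = (2.952, 0.360), RR gives ψ = 0.187, H_out = 5.308 kJ/mol
  T = 380.7 K: K = (4.433, 0.583), RR gives ψ = 0.615, H_out = 23.928 kJ/mol
  T = 359.1 K: K = (3.662, 0.465), RR gives ψ = 0.381, H_out = 14.456 kJ/mol
  T = 348.3 K: K = (3.299, 0.411), RR gives ψ = 0.283, H_out = 9.959 kJ/mol
  T = 342.9 K: K = (3.123, 0.385), RR gives ψ = 0.236, H_out = 7.668 kJ/mol
  T = 345.6 K: K = (3.211, 0.398), RR gives ψ = 0.260, H_out = 8.820 kJ/mol
  T = 344.2 K: K = (3.165, 0.391), RR gives ψ = 0.247, H_out = 8.225 kJ/mol
Linear interpolation between T = 344.2 (H_out = 8.225) and T = 345.6 (H_out = 8.820) on hF = 8.64 gives T ≈ 345.2 K, at which ψ = 0.26.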